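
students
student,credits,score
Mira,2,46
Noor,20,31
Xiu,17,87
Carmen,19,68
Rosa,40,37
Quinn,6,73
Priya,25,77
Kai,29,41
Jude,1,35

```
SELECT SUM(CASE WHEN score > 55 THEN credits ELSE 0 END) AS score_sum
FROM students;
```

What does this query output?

student=Mira: ✗
student=Noor: ✗
student=Xiu: ✓ → 17
student=Carmen: ✓ → 19
student=Rosa: ✗
student=Quinn: ✓ → 6
student=Priya: ✓ → 25
student=Kai: ✗
student=Jude: ✗
score_sum = 17 + 19 + 6 + 25 = 67

67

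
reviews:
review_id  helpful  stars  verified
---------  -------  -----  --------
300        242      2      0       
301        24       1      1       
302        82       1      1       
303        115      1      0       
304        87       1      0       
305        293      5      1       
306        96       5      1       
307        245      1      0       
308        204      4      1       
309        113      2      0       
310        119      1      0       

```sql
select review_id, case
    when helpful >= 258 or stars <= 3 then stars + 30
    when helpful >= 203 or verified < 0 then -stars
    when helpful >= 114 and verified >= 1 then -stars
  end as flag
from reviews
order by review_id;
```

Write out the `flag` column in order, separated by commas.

review_id=300: helpful >= 258 or stars <= 3 → 32
review_id=301: helpful >= 258 or stars <= 3 → 31
review_id=302: helpful >= 258 or stars <= 3 → 31
review_id=303: helpful >= 258 or stars <= 3 → 31
review_id=304: helpful >= 258 or stars <= 3 → 31
review_id=305: helpful >= 258 or stars <= 3 → 35
review_id=306: (no match → NULL) → NULL
review_id=307: helpful >= 258 or stars <= 3 → 31
review_id=308: helpful >= 203 or verified < 0 → -4
review_id=309: helpful >= 258 or stars <= 3 → 32
review_id=310: helpful >= 258 or stars <= 3 → 31

32, 31, 31, 31, 31, 35, NULL, 31, -4, 32, 31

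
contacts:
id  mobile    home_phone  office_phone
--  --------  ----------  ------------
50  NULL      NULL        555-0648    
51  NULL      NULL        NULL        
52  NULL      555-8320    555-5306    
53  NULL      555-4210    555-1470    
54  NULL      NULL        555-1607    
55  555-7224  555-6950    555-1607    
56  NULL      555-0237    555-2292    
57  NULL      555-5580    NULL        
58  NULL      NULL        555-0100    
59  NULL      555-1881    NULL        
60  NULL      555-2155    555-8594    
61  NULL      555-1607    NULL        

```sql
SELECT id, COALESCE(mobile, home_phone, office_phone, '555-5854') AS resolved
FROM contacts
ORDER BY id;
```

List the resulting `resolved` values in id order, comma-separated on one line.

555-0648, 555-5854, 555-8320, 555-4210, 555-1607, 555-7224, 555-0237, 555-5580, 555-0100, 555-1881, 555-2155, 555-1607

id=50: mobile=NULL, home_phone=NULL, office_phone=555-0648 → 555-0648
id=51: mobile=NULL, home_phone=NULL, office_phone=NULL, → literal 555-5854 → 555-5854
id=52: mobile=NULL, home_phone=555-8320 → 555-8320
id=53: mobile=NULL, home_phone=555-4210 → 555-4210
id=54: mobile=NULL, home_phone=NULL, office_phone=555-1607 → 555-1607
id=55: mobile=555-7224 → 555-7224
id=56: mobile=NULL, home_phone=555-0237 → 555-0237
id=57: mobile=NULL, home_phone=555-5580 → 555-5580
id=58: mobile=NULL, home_phone=NULL, office_phone=555-0100 → 555-0100
id=59: mobile=NULL, home_phone=555-1881 → 555-1881
id=60: mobile=NULL, home_phone=555-2155 → 555-2155
id=61: mobile=NULL, home_phone=555-1607 → 555-1607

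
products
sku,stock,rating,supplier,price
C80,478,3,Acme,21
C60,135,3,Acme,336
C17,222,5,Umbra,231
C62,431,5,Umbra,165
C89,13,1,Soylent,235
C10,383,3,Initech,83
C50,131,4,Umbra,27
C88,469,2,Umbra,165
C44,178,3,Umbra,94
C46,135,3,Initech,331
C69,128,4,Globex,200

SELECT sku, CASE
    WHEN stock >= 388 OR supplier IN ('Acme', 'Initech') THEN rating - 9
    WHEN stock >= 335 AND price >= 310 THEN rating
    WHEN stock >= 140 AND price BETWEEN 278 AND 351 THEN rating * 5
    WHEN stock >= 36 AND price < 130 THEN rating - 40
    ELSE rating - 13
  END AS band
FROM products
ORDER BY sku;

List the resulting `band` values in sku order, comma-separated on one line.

sku=C10: stock >= 388 OR supplier IN ('Acme', 'Initech') → -6
sku=C17: ELSE → -8
sku=C44: stock >= 36 AND price < 130 → -37
sku=C46: stock >= 388 OR supplier IN ('Acme', 'Initech') → -6
sku=C50: stock >= 36 AND price < 130 → -36
sku=C60: stock >= 388 OR supplier IN ('Acme', 'Initech') → -6
sku=C62: stock >= 388 OR supplier IN ('Acme', 'Initech') → -4
sku=C69: ELSE → -9
sku=C80: stock >= 388 OR supplier IN ('Acme', 'Initech') → -6
sku=C88: stock >= 388 OR supplier IN ('Acme', 'Initech') → -7
sku=C89: ELSE → -12

-6, -8, -37, -6, -36, -6, -4, -9, -6, -7, -12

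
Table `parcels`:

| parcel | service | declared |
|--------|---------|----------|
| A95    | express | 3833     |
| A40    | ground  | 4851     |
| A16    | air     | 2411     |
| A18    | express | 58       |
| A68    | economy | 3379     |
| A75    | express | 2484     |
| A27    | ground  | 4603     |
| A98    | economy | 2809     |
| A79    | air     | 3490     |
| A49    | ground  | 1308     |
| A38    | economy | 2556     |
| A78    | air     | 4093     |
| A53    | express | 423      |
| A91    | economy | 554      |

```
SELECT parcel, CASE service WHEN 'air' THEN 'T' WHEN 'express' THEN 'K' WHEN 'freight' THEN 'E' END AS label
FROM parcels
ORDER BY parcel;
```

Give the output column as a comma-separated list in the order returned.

T, K, NULL, NULL, NULL, NULL, K, NULL, K, T, T, NULL, K, NULL

parcel=A16: service='air' → T
parcel=A18: service='express' → K
parcel=A27: (no match → NULL) → NULL
parcel=A38: (no match → NULL) → NULL
parcel=A40: (no match → NULL) → NULL
parcel=A49: (no match → NULL) → NULL
parcel=A53: service='express' → K
parcel=A68: (no match → NULL) → NULL
parcel=A75: service='express' → K
parcel=A78: service='air' → T
parcel=A79: service='air' → T
parcel=A91: (no match → NULL) → NULL
parcel=A95: service='express' → K
parcel=A98: (no match → NULL) → NULL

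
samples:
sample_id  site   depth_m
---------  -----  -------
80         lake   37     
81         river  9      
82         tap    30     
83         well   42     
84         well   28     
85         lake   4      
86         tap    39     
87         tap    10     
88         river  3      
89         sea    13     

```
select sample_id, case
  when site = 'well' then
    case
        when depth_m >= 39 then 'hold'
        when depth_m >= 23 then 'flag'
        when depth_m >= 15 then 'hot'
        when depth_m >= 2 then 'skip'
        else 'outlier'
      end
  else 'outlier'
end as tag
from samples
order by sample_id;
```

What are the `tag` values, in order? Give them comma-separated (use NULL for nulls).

sample_id=80: site='lake' → outer ELSE → outlier
sample_id=81: site='river' → outer ELSE → outlier
sample_id=82: site='tap' → outer ELSE → outlier
sample_id=83: site='well' → inner[depth_m >= 39] → hold
sample_id=84: site='well' → inner[depth_m >= 23] → flag
sample_id=85: site='lake' → outer ELSE → outlier
sample_id=86: site='tap' → outer ELSE → outlier
sample_id=87: site='tap' → outer ELSE → outlier
sample_id=88: site='river' → outer ELSE → outlier
sample_id=89: site='sea' → outer ELSE → outlier

outlier, outlier, outlier, hold, flag, outlier, outlier, outlier, outlier, outlier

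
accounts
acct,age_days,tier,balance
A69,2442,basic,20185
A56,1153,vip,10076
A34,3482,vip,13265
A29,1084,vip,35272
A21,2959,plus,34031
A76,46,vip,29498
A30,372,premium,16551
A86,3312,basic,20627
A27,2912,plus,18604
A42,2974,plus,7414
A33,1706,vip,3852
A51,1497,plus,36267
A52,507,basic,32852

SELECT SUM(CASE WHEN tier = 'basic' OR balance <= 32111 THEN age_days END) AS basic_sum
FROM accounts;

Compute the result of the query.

acct=A69: ✓ → 2442
acct=A56: ✓ → 1153
acct=A34: ✓ → 3482
acct=A29: ✗
acct=A21: ✗
acct=A76: ✓ → 46
acct=A30: ✓ → 372
acct=A86: ✓ → 3312
acct=A27: ✓ → 2912
acct=A42: ✓ → 2974
acct=A33: ✓ → 1706
acct=A51: ✗
acct=A52: ✓ → 507
basic_sum = 2442 + 1153 + 3482 + 46 + 372 + 3312 + 2912 + 2974 + 1706 + 507 = 18906

18906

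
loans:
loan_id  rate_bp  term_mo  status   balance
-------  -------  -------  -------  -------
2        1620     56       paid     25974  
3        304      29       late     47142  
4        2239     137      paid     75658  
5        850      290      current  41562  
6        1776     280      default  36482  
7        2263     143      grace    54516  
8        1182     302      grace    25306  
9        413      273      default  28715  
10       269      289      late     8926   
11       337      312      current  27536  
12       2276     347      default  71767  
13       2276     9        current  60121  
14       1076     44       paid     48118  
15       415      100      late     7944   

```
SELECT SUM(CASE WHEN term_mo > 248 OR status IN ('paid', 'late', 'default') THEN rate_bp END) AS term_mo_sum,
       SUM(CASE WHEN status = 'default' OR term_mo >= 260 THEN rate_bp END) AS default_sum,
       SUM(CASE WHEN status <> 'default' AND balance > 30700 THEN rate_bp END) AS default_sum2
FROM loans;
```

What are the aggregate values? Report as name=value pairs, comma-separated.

term_mo_sum=12757, default_sum=7103, default_sum2=9008

[term_mo_sum: term_mo > 248 OR status IN ('paid', 'late', 'default')]
loan_id=2: ✓ → 1620
loan_id=3: ✓ → 304
loan_id=4: ✓ → 2239
loan_id=5: ✓ → 850
loan_id=6: ✓ → 1776
loan_id=7: ✗
loan_id=8: ✓ → 1182
loan_id=9: ✓ → 413
loan_id=10: ✓ → 269
loan_id=11: ✓ → 337
loan_id=12: ✓ → 2276
loan_id=13: ✗
loan_id=14: ✓ → 1076
loan_id=15: ✓ → 415
term_mo_sum = 1620 + 304 + 2239 + 850 + 1776 + 1182 + 413 + 269 + 337 + 2276 + 1076 + 415 = 12757
—
[default_sum: status = 'default' OR term_mo >= 260]
loan_id=2: ✗
loan_id=3: ✗
loan_id=4: ✗
loan_id=5: ✓ → 850
loan_id=6: ✓ → 1776
loan_id=7: ✗
loan_id=8: ✓ → 1182
loan_id=9: ✓ → 413
loan_id=10: ✓ → 269
loan_id=11: ✓ → 337
loan_id=12: ✓ → 2276
loan_id=13: ✗
loan_id=14: ✗
loan_id=15: ✗
default_sum = 850 + 1776 + 1182 + 413 + 269 + 337 + 2276 = 7103
—
[default_sum2: status <> 'default' AND balance > 30700]
loan_id=2: ✗
loan_id=3: ✓ → 304
loan_id=4: ✓ → 2239
loan_id=5: ✓ → 850
loan_id=6: ✗
loan_id=7: ✓ → 2263
loan_id=8: ✗
loan_id=9: ✗
loan_id=10: ✗
loan_id=11: ✗
loan_id=12: ✗
loan_id=13: ✓ → 2276
loan_id=14: ✓ → 1076
loan_id=15: ✗
default_sum2 = 304 + 2239 + 850 + 2263 + 2276 + 1076 = 9008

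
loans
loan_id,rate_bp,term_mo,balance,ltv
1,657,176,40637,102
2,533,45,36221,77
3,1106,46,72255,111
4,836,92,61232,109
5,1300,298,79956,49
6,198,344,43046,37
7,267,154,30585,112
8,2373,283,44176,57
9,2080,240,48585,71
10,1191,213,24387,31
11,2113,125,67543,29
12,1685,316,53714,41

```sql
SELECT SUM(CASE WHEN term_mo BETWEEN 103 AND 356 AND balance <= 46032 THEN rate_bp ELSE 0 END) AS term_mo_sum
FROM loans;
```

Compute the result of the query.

loan_id=1: ✓ → 657
loan_id=2: ✗
loan_id=3: ✗
loan_id=4: ✗
loan_id=5: ✗
loan_id=6: ✓ → 198
loan_id=7: ✓ → 267
loan_id=8: ✓ → 2373
loan_id=9: ✗
loan_id=10: ✓ → 1191
loan_id=11: ✗
loan_id=12: ✗
term_mo_sum = 657 + 198 + 267 + 2373 + 1191 = 4686

4686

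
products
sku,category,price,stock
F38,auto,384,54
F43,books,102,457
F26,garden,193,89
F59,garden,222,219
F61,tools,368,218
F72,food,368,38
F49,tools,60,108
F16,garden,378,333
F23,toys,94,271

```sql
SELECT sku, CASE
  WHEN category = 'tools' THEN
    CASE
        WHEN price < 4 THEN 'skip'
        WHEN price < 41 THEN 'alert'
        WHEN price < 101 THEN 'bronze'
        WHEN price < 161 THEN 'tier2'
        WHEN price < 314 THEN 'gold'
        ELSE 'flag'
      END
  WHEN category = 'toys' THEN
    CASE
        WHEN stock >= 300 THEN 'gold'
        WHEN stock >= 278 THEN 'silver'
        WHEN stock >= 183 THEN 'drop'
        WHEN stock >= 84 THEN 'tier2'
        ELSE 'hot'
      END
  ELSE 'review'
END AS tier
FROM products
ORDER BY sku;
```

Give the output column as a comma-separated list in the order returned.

sku=F16: category='garden' → outer ELSE → review
sku=F23: category='toys' → inner[stock >= 183] → drop
sku=F26: category='garden' → outer ELSE → review
sku=F38: category='auto' → outer ELSE → review
sku=F43: category='books' → outer ELSE → review
sku=F49: category='tools' → inner[price < 101] → bronze
sku=F59: category='garden' → outer ELSE → review
sku=F61: category='tools' → inner[ELSE] → flag
sku=F72: category='food' → outer ELSE → review

review, drop, review, review, review, bronze, review, flag, review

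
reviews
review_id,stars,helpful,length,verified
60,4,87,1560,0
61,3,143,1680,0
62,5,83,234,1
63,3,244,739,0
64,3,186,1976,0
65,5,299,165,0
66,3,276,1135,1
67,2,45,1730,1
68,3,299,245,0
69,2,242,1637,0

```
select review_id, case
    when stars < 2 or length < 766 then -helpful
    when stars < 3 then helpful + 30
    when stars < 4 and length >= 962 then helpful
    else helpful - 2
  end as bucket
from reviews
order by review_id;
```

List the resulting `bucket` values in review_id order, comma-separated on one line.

review_id=60: ELSE → 85
review_id=61: stars < 4 and length >= 962 → 143
review_id=62: stars < 2 or length < 766 → -83
review_id=63: stars < 2 or length < 766 → -244
review_id=64: stars < 4 and length >= 962 → 186
review_id=65: stars < 2 or length < 766 → -299
review_id=66: stars < 4 and length >= 962 → 276
review_id=67: stars < 3 → 75
review_id=68: stars < 2 or length < 766 → -299
review_id=69: stars < 3 → 272

85, 143, -83, -244, 186, -299, 276, 75, -299, 272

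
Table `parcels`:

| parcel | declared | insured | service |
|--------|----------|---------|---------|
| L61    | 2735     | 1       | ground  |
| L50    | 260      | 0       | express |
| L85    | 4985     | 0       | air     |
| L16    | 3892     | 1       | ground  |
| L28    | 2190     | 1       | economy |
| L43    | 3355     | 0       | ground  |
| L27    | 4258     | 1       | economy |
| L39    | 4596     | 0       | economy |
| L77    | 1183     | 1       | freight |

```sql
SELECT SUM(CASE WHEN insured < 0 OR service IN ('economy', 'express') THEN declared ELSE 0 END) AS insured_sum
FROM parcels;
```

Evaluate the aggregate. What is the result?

parcel=L61: ✗
parcel=L50: ✓ → 260
parcel=L85: ✗
parcel=L16: ✗
parcel=L28: ✓ → 2190
parcel=L43: ✗
parcel=L27: ✓ → 4258
parcel=L39: ✓ → 4596
parcel=L77: ✗
insured_sum = 260 + 2190 + 4258 + 4596 = 11304

11304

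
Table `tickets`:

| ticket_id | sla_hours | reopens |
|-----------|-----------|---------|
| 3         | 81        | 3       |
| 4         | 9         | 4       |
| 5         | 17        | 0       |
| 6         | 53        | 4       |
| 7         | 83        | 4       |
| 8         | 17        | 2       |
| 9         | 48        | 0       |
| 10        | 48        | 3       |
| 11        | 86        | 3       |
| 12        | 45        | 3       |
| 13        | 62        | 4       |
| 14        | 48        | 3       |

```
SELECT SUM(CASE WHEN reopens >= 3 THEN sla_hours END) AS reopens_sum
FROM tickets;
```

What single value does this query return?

515

ticket_id=3: ✓ → 81
ticket_id=4: ✓ → 9
ticket_id=5: ✗
ticket_id=6: ✓ → 53
ticket_id=7: ✓ → 83
ticket_id=8: ✗
ticket_id=9: ✗
ticket_id=10: ✓ → 48
ticket_id=11: ✓ → 86
ticket_id=12: ✓ → 45
ticket_id=13: ✓ → 62
ticket_id=14: ✓ → 48
reopens_sum = 81 + 9 + 53 + 83 + 48 + 86 + 45 + 62 + 48 = 515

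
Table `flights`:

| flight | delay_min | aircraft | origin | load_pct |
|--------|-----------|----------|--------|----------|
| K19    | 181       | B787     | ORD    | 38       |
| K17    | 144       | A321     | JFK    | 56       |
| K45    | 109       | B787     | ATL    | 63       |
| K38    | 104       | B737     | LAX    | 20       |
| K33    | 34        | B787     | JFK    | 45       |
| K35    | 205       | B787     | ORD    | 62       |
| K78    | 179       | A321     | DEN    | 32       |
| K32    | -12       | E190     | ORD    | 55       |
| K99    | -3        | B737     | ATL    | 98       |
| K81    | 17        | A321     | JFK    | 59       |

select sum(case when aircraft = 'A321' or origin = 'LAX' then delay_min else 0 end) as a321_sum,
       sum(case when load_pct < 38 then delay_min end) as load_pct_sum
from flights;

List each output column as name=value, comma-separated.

[a321_sum: aircraft = 'A321' or origin = 'LAX']
flight=K19: ✗
flight=K17: ✓ → 144
flight=K45: ✗
flight=K38: ✓ → 104
flight=K33: ✗
flight=K35: ✗
flight=K78: ✓ → 179
flight=K32: ✗
flight=K99: ✗
flight=K81: ✓ → 17
a321_sum = 144 + 104 + 179 + 17 = 444
—
[load_pct_sum: load_pct < 38]
flight=K19: ✗
flight=K17: ✗
flight=K45: ✗
flight=K38: ✓ → 104
flight=K33: ✗
flight=K35: ✗
flight=K78: ✓ → 179
flight=K32: ✗
flight=K99: ✗
flight=K81: ✗
load_pct_sum = 104 + 179 = 283

a321_sum=444, load_pct_sum=283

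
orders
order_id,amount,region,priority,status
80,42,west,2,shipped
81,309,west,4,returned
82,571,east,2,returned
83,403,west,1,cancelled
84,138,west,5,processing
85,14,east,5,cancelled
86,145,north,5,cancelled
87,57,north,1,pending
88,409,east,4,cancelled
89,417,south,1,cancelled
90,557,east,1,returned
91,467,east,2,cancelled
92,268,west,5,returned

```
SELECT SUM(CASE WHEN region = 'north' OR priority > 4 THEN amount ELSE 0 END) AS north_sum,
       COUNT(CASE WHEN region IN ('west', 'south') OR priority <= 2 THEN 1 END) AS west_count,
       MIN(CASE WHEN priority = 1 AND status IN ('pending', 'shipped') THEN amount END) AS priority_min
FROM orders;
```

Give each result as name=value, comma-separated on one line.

north_sum=622, west_count=10, priority_min=57

[north_sum: region = 'north' OR priority > 4]
order_id=80: ✗
order_id=81: ✗
order_id=82: ✗
order_id=83: ✗
order_id=84: ✓ → 138
order_id=85: ✓ → 14
order_id=86: ✓ → 145
order_id=87: ✓ → 57
order_id=88: ✗
order_id=89: ✗
order_id=90: ✗
order_id=91: ✗
order_id=92: ✓ → 268
north_sum = 138 + 14 + 145 + 57 + 268 = 622
—
[west_count: region IN ('west', 'south') OR priority <= 2]
order_id=80: ✓ → 1
order_id=81: ✓ → 1
order_id=82: ✓ → 1
order_id=83: ✓ → 1
order_id=84: ✓ → 1
order_id=85: ✗
order_id=86: ✗
order_id=87: ✓ → 1
order_id=88: ✗
order_id=89: ✓ → 1
order_id=90: ✓ → 1
order_id=91: ✓ → 1
order_id=92: ✓ → 1
west_count = COUNT(1, 1, 1, 1, 1, 1, 1, 1, 1, 1) = 10
—
[priority_min: priority = 1 AND status IN ('pending', 'shipped')]
order_id=80: ✗
order_id=81: ✗
order_id=82: ✗
order_id=83: ✗
order_id=84: ✗
order_id=85: ✗
order_id=86: ✗
order_id=87: ✓ → 57
order_id=88: ✗
order_id=89: ✗
order_id=90: ✗
order_id=91: ✗
order_id=92: ✗
priority_min = MIN(57) = 57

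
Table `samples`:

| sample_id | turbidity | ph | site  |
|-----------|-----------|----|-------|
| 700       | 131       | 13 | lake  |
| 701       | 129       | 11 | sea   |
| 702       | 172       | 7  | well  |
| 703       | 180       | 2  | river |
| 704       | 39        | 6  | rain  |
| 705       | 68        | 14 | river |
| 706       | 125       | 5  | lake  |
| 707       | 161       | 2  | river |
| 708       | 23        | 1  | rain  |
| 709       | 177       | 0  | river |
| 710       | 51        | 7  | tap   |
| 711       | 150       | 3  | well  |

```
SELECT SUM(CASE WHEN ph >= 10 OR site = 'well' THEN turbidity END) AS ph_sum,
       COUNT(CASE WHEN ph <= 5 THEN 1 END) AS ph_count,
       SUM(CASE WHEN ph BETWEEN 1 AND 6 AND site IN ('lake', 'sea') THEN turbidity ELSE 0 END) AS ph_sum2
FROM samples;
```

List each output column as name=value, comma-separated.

ph_sum=650, ph_count=6, ph_sum2=125

[ph_sum: ph >= 10 OR site = 'well']
sample_id=700: ✓ → 131
sample_id=701: ✓ → 129
sample_id=702: ✓ → 172
sample_id=703: ✗
sample_id=704: ✗
sample_id=705: ✓ → 68
sample_id=706: ✗
sample_id=707: ✗
sample_id=708: ✗
sample_id=709: ✗
sample_id=710: ✗
sample_id=711: ✓ → 150
ph_sum = 131 + 129 + 172 + 68 + 150 = 650
—
[ph_count: ph <= 5]
sample_id=700: ✗
sample_id=701: ✗
sample_id=702: ✗
sample_id=703: ✓ → 1
sample_id=704: ✗
sample_id=705: ✗
sample_id=706: ✓ → 1
sample_id=707: ✓ → 1
sample_id=708: ✓ → 1
sample_id=709: ✓ → 1
sample_id=710: ✗
sample_id=711: ✓ → 1
ph_count = COUNT(1, 1, 1, 1, 1, 1) = 6
—
[ph_sum2: ph BETWEEN 1 AND 6 AND site IN ('lake', 'sea')]
sample_id=700: ✗
sample_id=701: ✗
sample_id=702: ✗
sample_id=703: ✗
sample_id=704: ✗
sample_id=705: ✗
sample_id=706: ✓ → 125
sample_id=707: ✗
sample_id=708: ✗
sample_id=709: ✗
sample_id=710: ✗
sample_id=711: ✗
ph_sum2 = 125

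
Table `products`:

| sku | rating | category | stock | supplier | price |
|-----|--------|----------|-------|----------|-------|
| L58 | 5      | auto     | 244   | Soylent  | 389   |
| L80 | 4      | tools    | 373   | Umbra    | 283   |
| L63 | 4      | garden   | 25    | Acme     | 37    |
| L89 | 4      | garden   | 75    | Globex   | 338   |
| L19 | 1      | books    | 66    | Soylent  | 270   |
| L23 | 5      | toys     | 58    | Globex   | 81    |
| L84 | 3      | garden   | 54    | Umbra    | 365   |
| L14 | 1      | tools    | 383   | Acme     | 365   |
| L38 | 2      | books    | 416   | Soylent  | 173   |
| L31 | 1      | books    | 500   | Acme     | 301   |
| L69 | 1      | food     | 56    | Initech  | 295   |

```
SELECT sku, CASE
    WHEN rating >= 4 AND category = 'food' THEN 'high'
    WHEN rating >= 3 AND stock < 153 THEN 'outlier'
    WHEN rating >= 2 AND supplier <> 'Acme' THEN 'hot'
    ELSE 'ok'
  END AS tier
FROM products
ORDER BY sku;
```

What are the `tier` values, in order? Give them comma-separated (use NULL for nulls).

ok, ok, outlier, ok, hot, hot, outlier, ok, hot, outlier, outlier

sku=L14: ELSE → ok
sku=L19: ELSE → ok
sku=L23: rating >= 3 AND stock < 153 → outlier
sku=L31: ELSE → ok
sku=L38: rating >= 2 AND supplier <> 'Acme' → hot
sku=L58: rating >= 2 AND supplier <> 'Acme' → hot
sku=L63: rating >= 3 AND stock < 153 → outlier
sku=L69: ELSE → ok
sku=L80: rating >= 2 AND supplier <> 'Acme' → hot
sku=L84: rating >= 3 AND stock < 153 → outlier
sku=L89: rating >= 3 AND stock < 153 → outlier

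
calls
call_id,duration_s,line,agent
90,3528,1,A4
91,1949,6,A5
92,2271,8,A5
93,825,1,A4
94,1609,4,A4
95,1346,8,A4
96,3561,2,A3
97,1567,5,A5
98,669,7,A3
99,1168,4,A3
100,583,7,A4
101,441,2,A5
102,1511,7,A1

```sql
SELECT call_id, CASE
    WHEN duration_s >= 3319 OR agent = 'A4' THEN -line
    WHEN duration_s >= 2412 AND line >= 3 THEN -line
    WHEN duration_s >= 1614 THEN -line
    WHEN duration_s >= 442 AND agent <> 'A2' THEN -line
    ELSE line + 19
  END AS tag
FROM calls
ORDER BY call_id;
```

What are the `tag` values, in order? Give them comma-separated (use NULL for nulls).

-1, -6, -8, -1, -4, -8, -2, -5, -7, -4, -7, 21, -7

call_id=90: duration_s >= 3319 OR agent = 'A4' → -1
call_id=91: duration_s >= 1614 → -6
call_id=92: duration_s >= 1614 → -8
call_id=93: duration_s >= 3319 OR agent = 'A4' → -1
call_id=94: duration_s >= 3319 OR agent = 'A4' → -4
call_id=95: duration_s >= 3319 OR agent = 'A4' → -8
call_id=96: duration_s >= 3319 OR agent = 'A4' → -2
call_id=97: duration_s >= 442 AND agent <> 'A2' → -5
call_id=98: duration_s >= 442 AND agent <> 'A2' → -7
call_id=99: duration_s >= 442 AND agent <> 'A2' → -4
call_id=100: duration_s >= 3319 OR agent = 'A4' → -7
call_id=101: ELSE → 21
call_id=102: duration_s >= 442 AND agent <> 'A2' → -7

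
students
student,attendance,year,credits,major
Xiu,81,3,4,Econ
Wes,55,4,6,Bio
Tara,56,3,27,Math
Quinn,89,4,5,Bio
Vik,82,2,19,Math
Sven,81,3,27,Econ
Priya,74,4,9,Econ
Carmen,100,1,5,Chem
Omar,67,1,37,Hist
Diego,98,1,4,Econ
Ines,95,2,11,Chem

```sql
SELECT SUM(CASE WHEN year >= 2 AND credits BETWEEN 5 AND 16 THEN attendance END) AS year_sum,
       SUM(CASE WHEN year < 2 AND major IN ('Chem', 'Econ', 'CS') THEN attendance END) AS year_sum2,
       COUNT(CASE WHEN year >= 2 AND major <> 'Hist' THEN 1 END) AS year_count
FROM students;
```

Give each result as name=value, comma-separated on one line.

year_sum=313, year_sum2=198, year_count=8

[year_sum: year >= 2 AND credits BETWEEN 5 AND 16]
student=Xiu: ✗
student=Wes: ✓ → 55
student=Tara: ✗
student=Quinn: ✓ → 89
student=Vik: ✗
student=Sven: ✗
student=Priya: ✓ → 74
student=Carmen: ✗
student=Omar: ✗
student=Diego: ✗
student=Ines: ✓ → 95
year_sum = 55 + 89 + 74 + 95 = 313
—
[year_sum2: year < 2 AND major IN ('Chem', 'Econ', 'CS')]
student=Xiu: ✗
student=Wes: ✗
student=Tara: ✗
student=Quinn: ✗
student=Vik: ✗
student=Sven: ✗
student=Priya: ✗
student=Carmen: ✓ → 100
student=Omar: ✗
student=Diego: ✓ → 98
student=Ines: ✗
year_sum2 = 100 + 98 = 198
—
[year_count: year >= 2 AND major <> 'Hist']
student=Xiu: ✓ → 1
student=Wes: ✓ → 1
student=Tara: ✓ → 1
student=Quinn: ✓ → 1
student=Vik: ✓ → 1
student=Sven: ✓ → 1
student=Priya: ✓ → 1
student=Carmen: ✗
student=Omar: ✗
student=Diego: ✗
student=Ines: ✓ → 1
year_count = COUNT(1, 1, 1, 1, 1, 1, 1, 1) = 8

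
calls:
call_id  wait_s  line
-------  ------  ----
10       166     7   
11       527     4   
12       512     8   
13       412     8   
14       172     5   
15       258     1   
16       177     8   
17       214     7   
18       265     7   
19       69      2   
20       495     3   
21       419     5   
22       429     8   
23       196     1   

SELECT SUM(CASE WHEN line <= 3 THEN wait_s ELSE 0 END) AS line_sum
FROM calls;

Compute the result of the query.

call_id=10: ✗
call_id=11: ✗
call_id=12: ✗
call_id=13: ✗
call_id=14: ✗
call_id=15: ✓ → 258
call_id=16: ✗
call_id=17: ✗
call_id=18: ✗
call_id=19: ✓ → 69
call_id=20: ✓ → 495
call_id=21: ✗
call_id=22: ✗
call_id=23: ✓ → 196
line_sum = 258 + 69 + 495 + 196 = 1018

1018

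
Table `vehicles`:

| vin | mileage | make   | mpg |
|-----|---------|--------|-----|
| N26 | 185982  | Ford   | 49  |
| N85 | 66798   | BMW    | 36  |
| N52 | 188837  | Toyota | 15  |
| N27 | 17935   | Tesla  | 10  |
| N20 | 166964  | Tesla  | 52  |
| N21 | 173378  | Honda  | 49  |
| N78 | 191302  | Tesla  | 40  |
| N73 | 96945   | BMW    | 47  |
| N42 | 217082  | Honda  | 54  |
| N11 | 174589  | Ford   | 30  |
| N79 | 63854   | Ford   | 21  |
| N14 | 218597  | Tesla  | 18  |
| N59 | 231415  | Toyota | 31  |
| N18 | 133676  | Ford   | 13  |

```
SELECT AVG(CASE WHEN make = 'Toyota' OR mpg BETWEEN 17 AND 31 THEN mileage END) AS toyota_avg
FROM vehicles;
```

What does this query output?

175458.4

vin=N26: ✗
vin=N85: ✗
vin=N52: ✓ → 188837
vin=N27: ✗
vin=N20: ✗
vin=N21: ✗
vin=N78: ✗
vin=N73: ✗
vin=N42: ✗
vin=N11: ✓ → 174589
vin=N79: ✓ → 63854
vin=N14: ✓ → 218597
vin=N59: ✓ → 231415
vin=N18: ✗
toyota_avg = (188837 + 174589 + 63854 + 218597 + 231415) / 5 = 175458.4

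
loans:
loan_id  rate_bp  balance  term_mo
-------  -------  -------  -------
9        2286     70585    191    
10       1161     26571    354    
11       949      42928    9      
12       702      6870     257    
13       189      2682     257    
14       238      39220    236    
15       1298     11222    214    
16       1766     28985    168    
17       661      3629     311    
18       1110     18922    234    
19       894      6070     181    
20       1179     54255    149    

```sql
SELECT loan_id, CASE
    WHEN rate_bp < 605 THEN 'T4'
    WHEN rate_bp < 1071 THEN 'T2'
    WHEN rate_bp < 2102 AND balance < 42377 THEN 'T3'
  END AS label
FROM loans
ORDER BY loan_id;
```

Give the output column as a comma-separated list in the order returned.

NULL, T3, T2, T2, T4, T4, T3, T3, T2, T3, T2, NULL

loan_id=9: (no match → NULL) → NULL
loan_id=10: rate_bp < 2102 AND balance < 42377 → T3
loan_id=11: rate_bp < 1071 → T2
loan_id=12: rate_bp < 1071 → T2
loan_id=13: rate_bp < 605 → T4
loan_id=14: rate_bp < 605 → T4
loan_id=15: rate_bp < 2102 AND balance < 42377 → T3
loan_id=16: rate_bp < 2102 AND balance < 42377 → T3
loan_id=17: rate_bp < 1071 → T2
loan_id=18: rate_bp < 2102 AND balance < 42377 → T3
loan_id=19: rate_bp < 1071 → T2
loan_id=20: (no match → NULL) → NULL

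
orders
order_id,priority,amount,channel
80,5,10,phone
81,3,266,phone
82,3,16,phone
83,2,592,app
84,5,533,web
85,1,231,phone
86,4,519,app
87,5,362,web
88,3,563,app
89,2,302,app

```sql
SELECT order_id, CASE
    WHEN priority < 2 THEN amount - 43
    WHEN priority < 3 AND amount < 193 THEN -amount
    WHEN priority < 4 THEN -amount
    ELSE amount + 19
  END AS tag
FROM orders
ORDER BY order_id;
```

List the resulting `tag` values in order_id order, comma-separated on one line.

29, -266, -16, -592, 552, 188, 538, 381, -563, -302

order_id=80: ELSE → 29
order_id=81: priority < 4 → -266
order_id=82: priority < 4 → -16
order_id=83: priority < 4 → -592
order_id=84: ELSE → 552
order_id=85: priority < 2 → 188
order_id=86: ELSE → 538
order_id=87: ELSE → 381
order_id=88: priority < 4 → -563
order_id=89: priority < 4 → -302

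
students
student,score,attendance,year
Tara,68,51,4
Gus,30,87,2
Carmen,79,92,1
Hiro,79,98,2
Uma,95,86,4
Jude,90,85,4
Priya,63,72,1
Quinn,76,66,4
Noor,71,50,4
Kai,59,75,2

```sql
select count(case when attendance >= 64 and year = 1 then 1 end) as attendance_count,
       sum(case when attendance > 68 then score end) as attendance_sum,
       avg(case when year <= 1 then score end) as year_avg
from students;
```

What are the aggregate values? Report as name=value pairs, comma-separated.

[attendance_count: attendance >= 64 and year = 1]
student=Tara: ✗
student=Gus: ✗
student=Carmen: ✓ → 1
student=Hiro: ✗
student=Uma: ✗
student=Jude: ✗
student=Priya: ✓ → 1
student=Quinn: ✗
student=Noor: ✗
student=Kai: ✗
attendance_count = COUNT(1, 1) = 2
—
[attendance_sum: attendance > 68]
student=Tara: ✗
student=Gus: ✓ → 30
student=Carmen: ✓ → 79
student=Hiro: ✓ → 79
student=Uma: ✓ → 95
student=Jude: ✓ → 90
student=Priya: ✓ → 63
student=Quinn: ✗
student=Noor: ✗
student=Kai: ✓ → 59
attendance_sum = 30 + 79 + 79 + 95 + 90 + 63 + 59 = 495
—
[year_avg: year <= 1]
student=Tara: ✗
student=Gus: ✗
student=Carmen: ✓ → 79
student=Hiro: ✗
student=Uma: ✗
student=Jude: ✗
student=Priya: ✓ → 63
student=Quinn: ✗
student=Noor: ✗
student=Kai: ✗
year_avg = (79 + 63) / 2 = 71

attendance_count=2, attendance_sum=495, year_avg=71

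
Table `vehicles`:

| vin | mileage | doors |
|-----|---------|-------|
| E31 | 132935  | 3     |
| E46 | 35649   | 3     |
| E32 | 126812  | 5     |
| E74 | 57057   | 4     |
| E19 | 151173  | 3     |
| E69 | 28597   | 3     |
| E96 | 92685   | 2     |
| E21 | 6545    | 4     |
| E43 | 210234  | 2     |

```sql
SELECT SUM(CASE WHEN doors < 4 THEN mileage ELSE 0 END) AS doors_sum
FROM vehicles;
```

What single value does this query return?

vin=E31: ✓ → 132935
vin=E46: ✓ → 35649
vin=E32: ✗
vin=E74: ✗
vin=E19: ✓ → 151173
vin=E69: ✓ → 28597
vin=E96: ✓ → 92685
vin=E21: ✗
vin=E43: ✓ → 210234
doors_sum = 132935 + 35649 + 151173 + 28597 + 92685 + 210234 = 651273

651273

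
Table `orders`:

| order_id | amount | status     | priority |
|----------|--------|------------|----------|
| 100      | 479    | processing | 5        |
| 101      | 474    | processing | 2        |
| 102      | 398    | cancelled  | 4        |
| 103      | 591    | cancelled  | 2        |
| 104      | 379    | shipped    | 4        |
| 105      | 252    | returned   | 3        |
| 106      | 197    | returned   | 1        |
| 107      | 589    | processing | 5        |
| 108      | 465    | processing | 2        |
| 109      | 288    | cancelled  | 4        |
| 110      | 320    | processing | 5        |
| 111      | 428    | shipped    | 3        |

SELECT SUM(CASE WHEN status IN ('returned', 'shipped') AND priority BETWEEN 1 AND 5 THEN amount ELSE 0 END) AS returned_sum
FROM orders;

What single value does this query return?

1256

order_id=100: ✗
order_id=101: ✗
order_id=102: ✗
order_id=103: ✗
order_id=104: ✓ → 379
order_id=105: ✓ → 252
order_id=106: ✓ → 197
order_id=107: ✗
order_id=108: ✗
order_id=109: ✗
order_id=110: ✗
order_id=111: ✓ → 428
returned_sum = 379 + 252 + 197 + 428 = 1256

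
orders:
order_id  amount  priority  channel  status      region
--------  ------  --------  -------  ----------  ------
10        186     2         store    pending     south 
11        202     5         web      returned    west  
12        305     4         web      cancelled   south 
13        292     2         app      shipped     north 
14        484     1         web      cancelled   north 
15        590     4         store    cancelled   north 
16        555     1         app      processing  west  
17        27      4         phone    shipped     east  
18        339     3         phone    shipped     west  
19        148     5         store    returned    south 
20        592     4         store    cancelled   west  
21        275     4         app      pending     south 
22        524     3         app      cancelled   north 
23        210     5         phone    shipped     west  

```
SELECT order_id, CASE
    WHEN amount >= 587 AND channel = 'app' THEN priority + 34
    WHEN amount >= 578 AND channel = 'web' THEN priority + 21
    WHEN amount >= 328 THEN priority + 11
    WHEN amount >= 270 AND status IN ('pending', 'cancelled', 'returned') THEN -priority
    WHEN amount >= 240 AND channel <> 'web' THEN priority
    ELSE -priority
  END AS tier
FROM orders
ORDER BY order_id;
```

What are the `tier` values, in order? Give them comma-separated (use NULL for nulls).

-2, -5, -4, 2, 12, 15, 12, -4, 14, -5, 15, -4, 14, -5

order_id=10: ELSE → -2
order_id=11: ELSE → -5
order_id=12: amount >= 270 AND status IN ('pending', 'cancelled', 'returned') → -4
order_id=13: amount >= 240 AND channel <> 'web' → 2
order_id=14: amount >= 328 → 12
order_id=15: amount >= 328 → 15
order_id=16: amount >= 328 → 12
order_id=17: ELSE → -4
order_id=18: amount >= 328 → 14
order_id=19: ELSE → -5
order_id=20: amount >= 328 → 15
order_id=21: amount >= 270 AND status IN ('pending', 'cancelled', 'returned') → -4
order_id=22: amount >= 328 → 14
order_id=23: ELSE → -5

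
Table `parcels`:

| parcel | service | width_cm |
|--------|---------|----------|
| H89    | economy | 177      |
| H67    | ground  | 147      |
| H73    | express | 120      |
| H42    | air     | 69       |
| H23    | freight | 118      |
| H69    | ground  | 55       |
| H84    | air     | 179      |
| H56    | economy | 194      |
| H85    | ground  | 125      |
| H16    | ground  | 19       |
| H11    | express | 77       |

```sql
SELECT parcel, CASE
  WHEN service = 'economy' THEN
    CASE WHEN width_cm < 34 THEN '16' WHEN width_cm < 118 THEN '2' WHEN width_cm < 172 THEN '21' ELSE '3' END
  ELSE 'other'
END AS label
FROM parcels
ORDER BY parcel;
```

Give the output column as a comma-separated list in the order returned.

other, other, other, other, 3, other, other, other, other, other, 3

parcel=H11: service='express' → outer ELSE → other
parcel=H16: service='ground' → outer ELSE → other
parcel=H23: service='freight' → outer ELSE → other
parcel=H42: service='air' → outer ELSE → other
parcel=H56: service='economy' → inner[ELSE] → 3
parcel=H67: service='ground' → outer ELSE → other
parcel=H69: service='ground' → outer ELSE → other
parcel=H73: service='express' → outer ELSE → other
parcel=H84: service='air' → outer ELSE → other
parcel=H85: service='ground' → outer ELSE → other
parcel=H89: service='economy' → inner[ELSE] → 3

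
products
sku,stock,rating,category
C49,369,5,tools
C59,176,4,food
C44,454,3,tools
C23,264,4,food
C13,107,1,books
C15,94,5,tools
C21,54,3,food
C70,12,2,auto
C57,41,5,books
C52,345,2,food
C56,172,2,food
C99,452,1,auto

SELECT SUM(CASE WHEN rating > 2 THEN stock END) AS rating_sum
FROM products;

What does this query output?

sku=C49: ✓ → 369
sku=C59: ✓ → 176
sku=C44: ✓ → 454
sku=C23: ✓ → 264
sku=C13: ✗
sku=C15: ✓ → 94
sku=C21: ✓ → 54
sku=C70: ✗
sku=C57: ✓ → 41
sku=C52: ✗
sku=C56: ✗
sku=C99: ✗
rating_sum = 369 + 176 + 454 + 264 + 94 + 54 + 41 = 1452

1452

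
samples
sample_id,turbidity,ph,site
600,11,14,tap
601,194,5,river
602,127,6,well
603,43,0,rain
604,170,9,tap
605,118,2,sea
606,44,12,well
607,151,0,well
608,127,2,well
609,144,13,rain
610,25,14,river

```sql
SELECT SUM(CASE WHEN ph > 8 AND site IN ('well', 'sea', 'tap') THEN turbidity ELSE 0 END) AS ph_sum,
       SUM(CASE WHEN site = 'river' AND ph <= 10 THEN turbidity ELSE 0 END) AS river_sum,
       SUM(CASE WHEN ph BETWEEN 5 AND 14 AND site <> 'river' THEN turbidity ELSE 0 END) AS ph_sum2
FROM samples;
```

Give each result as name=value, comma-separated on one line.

ph_sum=225, river_sum=194, ph_sum2=496

[ph_sum: ph > 8 AND site IN ('well', 'sea', 'tap')]
sample_id=600: ✓ → 11
sample_id=601: ✗
sample_id=602: ✗
sample_id=603: ✗
sample_id=604: ✓ → 170
sample_id=605: ✗
sample_id=606: ✓ → 44
sample_id=607: ✗
sample_id=608: ✗
sample_id=609: ✗
sample_id=610: ✗
ph_sum = 11 + 170 + 44 = 225
—
[river_sum: site = 'river' AND ph <= 10]
sample_id=600: ✗
sample_id=601: ✓ → 194
sample_id=602: ✗
sample_id=603: ✗
sample_id=604: ✗
sample_id=605: ✗
sample_id=606: ✗
sample_id=607: ✗
sample_id=608: ✗
sample_id=609: ✗
sample_id=610: ✗
river_sum = 194
—
[ph_sum2: ph BETWEEN 5 AND 14 AND site <> 'river']
sample_id=600: ✓ → 11
sample_id=601: ✗
sample_id=602: ✓ → 127
sample_id=603: ✗
sample_id=604: ✓ → 170
sample_id=605: ✗
sample_id=606: ✓ → 44
sample_id=607: ✗
sample_id=608: ✗
sample_id=609: ✓ → 144
sample_id=610: ✗
ph_sum2 = 11 + 127 + 170 + 44 + 144 = 496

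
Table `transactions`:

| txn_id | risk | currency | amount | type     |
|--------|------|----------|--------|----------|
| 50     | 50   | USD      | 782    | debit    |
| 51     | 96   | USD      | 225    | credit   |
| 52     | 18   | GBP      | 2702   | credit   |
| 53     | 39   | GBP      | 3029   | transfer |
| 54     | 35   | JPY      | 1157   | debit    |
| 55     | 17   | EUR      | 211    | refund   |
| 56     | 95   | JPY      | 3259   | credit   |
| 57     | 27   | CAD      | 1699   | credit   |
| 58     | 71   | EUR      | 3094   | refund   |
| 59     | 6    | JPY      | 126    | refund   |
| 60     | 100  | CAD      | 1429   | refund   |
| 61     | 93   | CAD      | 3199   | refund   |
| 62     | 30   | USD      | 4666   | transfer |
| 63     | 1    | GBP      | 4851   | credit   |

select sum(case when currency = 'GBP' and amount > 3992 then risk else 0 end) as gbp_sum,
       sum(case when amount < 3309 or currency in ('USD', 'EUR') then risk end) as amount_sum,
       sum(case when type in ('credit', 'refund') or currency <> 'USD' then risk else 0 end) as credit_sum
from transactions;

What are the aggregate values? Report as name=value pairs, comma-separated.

[gbp_sum: currency = 'GBP' and amount > 3992]
txn_id=50: ✗
txn_id=51: ✗
txn_id=52: ✗
txn_id=53: ✗
txn_id=54: ✗
txn_id=55: ✗
txn_id=56: ✗
txn_id=57: ✗
txn_id=58: ✗
txn_id=59: ✗
txn_id=60: ✗
txn_id=61: ✗
txn_id=62: ✗
txn_id=63: ✓ → 1
gbp_sum = 1
—
[amount_sum: amount < 3309 or currency in ('USD', 'EUR')]
txn_id=50: ✓ → 50
txn_id=51: ✓ → 96
txn_id=52: ✓ → 18
txn_id=53: ✓ → 39
txn_id=54: ✓ → 35
txn_id=55: ✓ → 17
txn_id=56: ✓ → 95
txn_id=57: ✓ → 27
txn_id=58: ✓ → 71
txn_id=59: ✓ → 6
txn_id=60: ✓ → 100
txn_id=61: ✓ → 93
txn_id=62: ✓ → 30
txn_id=63: ✗
amount_sum = 50 + 96 + 18 + 39 + 35 + 17 + 95 + 27 + 71 + 6 + 100 + 93 + 30 = 677
—
[credit_sum: type in ('credit', 'refund') or currency <> 'USD']
txn_id=50: ✗
txn_id=51: ✓ → 96
txn_id=52: ✓ → 18
txn_id=53: ✓ → 39
txn_id=54: ✓ → 35
txn_id=55: ✓ → 17
txn_id=56: ✓ → 95
txn_id=57: ✓ → 27
txn_id=58: ✓ → 71
txn_id=59: ✓ → 6
txn_id=60: ✓ → 100
txn_id=61: ✓ → 93
txn_id=62: ✗
txn_id=63: ✓ → 1
credit_sum = 96 + 18 + 39 + 35 + 17 + 95 + 27 + 71 + 6 + 100 + 93 + 1 = 598

gbp_sum=1, amount_sum=677, credit_sum=598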